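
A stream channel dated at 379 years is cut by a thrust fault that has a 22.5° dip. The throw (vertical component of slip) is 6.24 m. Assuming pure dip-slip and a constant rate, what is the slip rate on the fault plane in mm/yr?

dip-slip = throw / sin(dip) = 6.24 m / sin(22.5°) = 16.31 m
rate = 16.31 m / 379 years = 0.0430 m/yr = 43 mm/yr

43 mm/yr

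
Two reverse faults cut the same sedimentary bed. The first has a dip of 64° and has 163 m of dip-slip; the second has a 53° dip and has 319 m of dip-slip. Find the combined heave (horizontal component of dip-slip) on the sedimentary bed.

263 m

heave_A = 163 × cos(64°) = 71.45 m
heave_B = 319 × cos(53°) = 192 m
total = 71.45 + 192 = 263 m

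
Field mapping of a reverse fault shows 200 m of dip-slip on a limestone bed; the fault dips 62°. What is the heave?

93.9 m

heave = dip-slip × cos(dip) = 200 m × cos(62°) = 93.9 m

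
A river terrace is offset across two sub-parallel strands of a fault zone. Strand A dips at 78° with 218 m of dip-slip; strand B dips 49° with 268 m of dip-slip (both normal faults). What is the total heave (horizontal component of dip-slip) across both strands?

221 m

heave_A = 218 × cos(78°) = 45.32 m
heave_B = 268 × cos(49°) = 175.8 m
total = 45.32 + 175.8 = 221 m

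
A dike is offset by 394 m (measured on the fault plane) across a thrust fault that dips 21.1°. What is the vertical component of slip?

throw = dip-slip × sin(dip) = 394 m × sin(21.1°) = 142 m

142 m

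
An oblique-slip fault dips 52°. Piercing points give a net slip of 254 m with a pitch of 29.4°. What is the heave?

76.8 m

dip-slip = net slip × sin(rake) = 254 m × sin(29.4°) = 124.7 m
heave = dip-slip × cos(dip) = 124.7 × cos(52°) = 76.8 m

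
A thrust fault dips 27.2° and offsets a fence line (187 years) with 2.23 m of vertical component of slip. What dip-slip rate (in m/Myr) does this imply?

26100 m/Myr

dip-slip = throw / sin(dip) = 2.23 m / sin(27.2°) = 4.879 m
rate = 4.879 m / 187 years = 0.0261 m/yr = 26100 m/Myr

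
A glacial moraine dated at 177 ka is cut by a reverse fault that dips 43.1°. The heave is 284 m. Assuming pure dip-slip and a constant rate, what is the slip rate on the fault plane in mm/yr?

2.20 mm/yr

dip-slip = heave / cos(dip) = 284 m / cos(43.1°) = 389 m
rate = 389 m / 177 ka = 0.00220 m/yr = 2.20 mm/yr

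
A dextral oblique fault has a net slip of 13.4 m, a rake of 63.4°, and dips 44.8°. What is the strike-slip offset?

6 m

strike-slip = net slip × cos(rake) = 13.4 m × cos(63.4°) = 6 m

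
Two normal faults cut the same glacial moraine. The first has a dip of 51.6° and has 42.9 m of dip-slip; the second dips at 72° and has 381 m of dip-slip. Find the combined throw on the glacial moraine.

throw_A = 42.9 × sin(51.6°) = 33.62 m
throw_B = 381 × sin(72°) = 362.4 m
total = 33.62 + 362.4 = 396 m

396 m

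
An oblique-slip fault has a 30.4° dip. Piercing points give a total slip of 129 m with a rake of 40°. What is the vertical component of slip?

dip-slip = net slip × sin(rake) = 129 m × sin(40°) = 82.92 m
throw = dip-slip × sin(dip) = 82.92 × sin(30.4°) = 42 m

42 m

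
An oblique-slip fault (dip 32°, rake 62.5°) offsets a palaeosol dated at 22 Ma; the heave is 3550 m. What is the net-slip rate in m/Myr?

215 m/Myr

dip-slip = heave / cos(dip) = 3550 / cos(32°) = 4186 m
net slip = dip-slip / sin(rake) = 4186 / sin(62.5°) = 4719 m
rate = 4719 m / 22 Ma = 0.000215 m/yr = 215 m/Myr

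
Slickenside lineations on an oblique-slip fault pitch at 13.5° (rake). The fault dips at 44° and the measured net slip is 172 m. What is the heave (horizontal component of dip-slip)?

dip-slip = net slip × sin(rake) = 172 m × sin(13.5°) = 40.15 m
heave = dip-slip × cos(dip) = 40.15 × cos(44°) = 28.9 m

28.9 m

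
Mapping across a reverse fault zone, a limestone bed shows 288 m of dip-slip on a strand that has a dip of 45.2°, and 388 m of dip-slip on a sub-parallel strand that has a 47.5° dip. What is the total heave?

465 m

heave_A = 288 × cos(45.2°) = 202.9 m
heave_B = 388 × cos(47.5°) = 262.1 m
total = 202.9 + 262.1 = 465 m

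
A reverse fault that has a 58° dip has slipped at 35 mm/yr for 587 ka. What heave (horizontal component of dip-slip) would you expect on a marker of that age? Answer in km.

10.9 km

dip-slip = rate × time = 35 mm/yr × 587 ka = 20550 m
heave = dip-slip × cos(dip) = 20550 × cos(58°) = 10900 m = 10.9 km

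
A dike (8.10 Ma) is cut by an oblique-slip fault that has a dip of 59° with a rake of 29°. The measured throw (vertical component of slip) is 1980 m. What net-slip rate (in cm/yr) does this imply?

dip-slip = throw / sin(dip) = 1980 / sin(59°) = 2310 m
net slip = dip-slip / sin(rake) = 2310 / sin(29°) = 4765 m
rate = 4765 m / 8.10 Ma = 0.000588 m/yr = 0.0588 cm/yr

0.0588 cm/yr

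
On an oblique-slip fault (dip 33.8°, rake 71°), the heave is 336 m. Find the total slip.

428 m

dip-slip = heave / cos(dip) = 336 / cos(33.8°) = 404.3 m
net slip = dip-slip / sin(rake) = 404.3 / sin(71°) = 428 m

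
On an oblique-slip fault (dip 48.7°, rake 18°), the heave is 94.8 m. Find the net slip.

465 m

dip-slip = heave / cos(dip) = 94.8 / cos(48.7°) = 143.6 m
net slip = dip-slip / sin(rake) = 143.6 / sin(18°) = 465 m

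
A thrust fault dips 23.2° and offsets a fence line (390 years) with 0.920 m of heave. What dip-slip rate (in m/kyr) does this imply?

2.57 m/kyr

dip-slip = heave / cos(dip) = 0.920 m / cos(23.2°) = 1.001 m
rate = 1.001 m / 390 years = 0.00257 m/yr = 2.57 m/kyr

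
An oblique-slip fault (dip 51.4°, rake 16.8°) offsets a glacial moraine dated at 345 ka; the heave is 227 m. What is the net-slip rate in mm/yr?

3.65 mm/yr

dip-slip = heave / cos(dip) = 227 / cos(51.4°) = 363.9 m
net slip = dip-slip / sin(rake) = 363.9 / sin(16.8°) = 1259 m
rate = 1259 m / 345 ka = 0.00365 m/yr = 3.65 mm/yr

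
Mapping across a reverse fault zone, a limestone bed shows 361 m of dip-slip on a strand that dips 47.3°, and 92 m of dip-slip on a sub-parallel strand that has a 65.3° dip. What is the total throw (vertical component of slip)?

throw_A = 361 × sin(47.3°) = 265.3 m
throw_B = 92 × sin(65.3°) = 83.58 m
total = 265.3 + 83.58 = 349 m

349 m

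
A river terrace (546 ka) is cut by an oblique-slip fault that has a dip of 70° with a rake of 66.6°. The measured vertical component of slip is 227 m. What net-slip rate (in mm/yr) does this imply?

dip-slip = throw / sin(dip) = 227 / sin(70°) = 241.6 m
net slip = dip-slip / sin(rake) = 241.6 / sin(66.6°) = 263.2 m
rate = 263.2 m / 546 ka = 0.000482 m/yr = 0.482 mm/yr

0.482 mm/yr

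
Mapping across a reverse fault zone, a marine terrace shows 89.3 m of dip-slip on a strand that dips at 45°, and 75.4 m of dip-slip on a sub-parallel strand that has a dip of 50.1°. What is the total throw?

121 m

throw_A = 89.3 × sin(45°) = 63.14 m
throw_B = 75.4 × sin(50.1°) = 57.84 m
total = 63.14 + 57.84 = 121 m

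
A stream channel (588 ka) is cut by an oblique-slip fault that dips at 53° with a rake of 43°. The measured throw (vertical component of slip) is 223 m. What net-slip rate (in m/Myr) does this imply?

dip-slip = throw / sin(dip) = 223 / sin(53°) = 279.2 m
net slip = dip-slip / sin(rake) = 279.2 / sin(43°) = 409.4 m
rate = 409.4 m / 588 ka = 0.000696 m/yr = 696 m/Myr

696 m/Myr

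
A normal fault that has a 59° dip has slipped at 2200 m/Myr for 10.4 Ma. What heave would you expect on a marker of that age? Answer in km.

11.8 km

dip-slip = rate × time = 2200 m/Myr × 10.4 Ma = 22880 m
heave = dip-slip × cos(dip) = 22880 × cos(59°) = 11800 m = 11.8 km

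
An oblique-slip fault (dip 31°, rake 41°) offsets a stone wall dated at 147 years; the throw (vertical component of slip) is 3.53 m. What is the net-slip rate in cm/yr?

7.11 cm/yr

dip-slip = throw / sin(dip) = 3.53 / sin(31°) = 6.854 m
net slip = dip-slip / sin(rake) = 6.854 / sin(41°) = 10.45 m
rate = 10.45 m / 147 years = 0.0711 m/yr = 7.11 cm/yr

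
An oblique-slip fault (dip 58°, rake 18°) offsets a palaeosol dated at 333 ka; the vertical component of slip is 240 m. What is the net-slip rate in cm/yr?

dip-slip = throw / sin(dip) = 240 / sin(58°) = 283 m
net slip = dip-slip / sin(rake) = 283 / sin(18°) = 915.8 m
rate = 915.8 m / 333 ka = 0.00275 m/yr = 0.275 cm/yr

0.275 cm/yr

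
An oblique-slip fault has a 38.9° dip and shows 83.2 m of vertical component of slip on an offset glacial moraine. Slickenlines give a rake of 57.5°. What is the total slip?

157 m

dip-slip = throw / sin(dip) = 83.2 / sin(38.9°) = 132.5 m
net slip = dip-slip / sin(rake) = 132.5 / sin(57.5°) = 157 m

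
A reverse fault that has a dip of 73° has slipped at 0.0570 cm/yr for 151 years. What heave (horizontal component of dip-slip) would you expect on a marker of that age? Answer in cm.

dip-slip = rate × time = 0.0570 cm/yr × 151 years = 0.08607 m
heave = dip-slip × cos(dip) = 0.08607 × cos(73°) = 0.0252 m = 2.52 cm

2.52 cm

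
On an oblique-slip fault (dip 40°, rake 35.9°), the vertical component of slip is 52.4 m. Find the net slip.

dip-slip = throw / sin(dip) = 52.4 / sin(40°) = 81.52 m
net slip = dip-slip / sin(rake) = 81.52 / sin(35.9°) = 139 m

139 m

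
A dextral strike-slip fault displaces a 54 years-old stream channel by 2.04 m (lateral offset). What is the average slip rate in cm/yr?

rate = 2.04 m / 54 years = 0.0378 m/yr = 3.78 cm/yr

3.78 cm/yr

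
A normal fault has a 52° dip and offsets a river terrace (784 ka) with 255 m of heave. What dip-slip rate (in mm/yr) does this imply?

0.528 mm/yr

dip-slip = heave / cos(dip) = 255 m / cos(52°) = 414.2 m
rate = 414.2 m / 784 ka = 0.000528 m/yr = 0.528 mm/yr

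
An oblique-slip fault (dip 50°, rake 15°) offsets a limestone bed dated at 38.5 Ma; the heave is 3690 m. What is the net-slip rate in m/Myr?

dip-slip = heave / cos(dip) = 3690 / cos(50°) = 5741 m
net slip = dip-slip / sin(rake) = 5741 / sin(15°) = 22180 m
rate = 22180 m / 38.5 Ma = 0.000576 m/yr = 576 m/Myr

576 m/Myr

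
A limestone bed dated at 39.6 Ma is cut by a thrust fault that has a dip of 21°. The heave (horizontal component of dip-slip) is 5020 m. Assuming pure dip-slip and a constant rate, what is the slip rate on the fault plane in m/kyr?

dip-slip = heave / cos(dip) = 5020 m / cos(21°) = 5377 m
rate = 5377 m / 39.6 Ma = 0.000136 m/yr = 0.136 m/kyr

0.136 m/kyr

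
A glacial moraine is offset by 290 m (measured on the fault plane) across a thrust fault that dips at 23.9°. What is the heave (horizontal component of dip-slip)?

heave = dip-slip × cos(dip) = 290 m × cos(23.9°) = 265 m

265 m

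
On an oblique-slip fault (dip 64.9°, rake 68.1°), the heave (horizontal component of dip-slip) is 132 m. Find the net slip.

dip-slip = heave / cos(dip) = 132 / cos(64.9°) = 311.2 m
net slip = dip-slip / sin(rake) = 311.2 / sin(68.1°) = 335 m

335 m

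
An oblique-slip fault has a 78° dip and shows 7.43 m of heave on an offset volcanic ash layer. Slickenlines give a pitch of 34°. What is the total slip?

63.9 m

dip-slip = heave / cos(dip) = 7.43 / cos(78°) = 35.74 m
net slip = dip-slip / sin(rake) = 35.74 / sin(34°) = 63.9 m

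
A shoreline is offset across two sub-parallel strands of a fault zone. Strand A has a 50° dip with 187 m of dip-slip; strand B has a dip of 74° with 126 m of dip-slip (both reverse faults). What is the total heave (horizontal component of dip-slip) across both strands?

155 m

heave_A = 187 × cos(50°) = 120.2 m
heave_B = 126 × cos(74°) = 34.73 m
total = 120.2 + 34.73 = 155 m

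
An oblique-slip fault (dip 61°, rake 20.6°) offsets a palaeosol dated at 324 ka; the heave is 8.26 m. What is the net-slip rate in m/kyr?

dip-slip = heave / cos(dip) = 8.26 / cos(61°) = 17.04 m
net slip = dip-slip / sin(rake) = 17.04 / sin(20.6°) = 48.42 m
rate = 48.42 m / 324 ka = 0.000149 m/yr = 0.149 m/kyr

0.149 m/kyr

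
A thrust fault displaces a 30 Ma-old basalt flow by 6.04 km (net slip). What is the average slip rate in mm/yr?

rate = 6.04 km / 30 Ma = 0.000201 m/yr = 0.201 mm/yr

0.201 mm/yr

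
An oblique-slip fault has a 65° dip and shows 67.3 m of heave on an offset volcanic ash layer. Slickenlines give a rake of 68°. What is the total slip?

172 m

dip-slip = heave / cos(dip) = 67.3 / cos(65°) = 159.2 m
net slip = dip-slip / sin(rake) = 159.2 / sin(68°) = 172 m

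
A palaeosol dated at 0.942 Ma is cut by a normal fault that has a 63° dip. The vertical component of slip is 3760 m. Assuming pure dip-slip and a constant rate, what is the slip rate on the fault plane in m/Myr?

dip-slip = throw / sin(dip) = 3760 m / sin(63°) = 4220 m
rate = 4220 m / 0.942 Ma = 0.00448 m/yr = 4480 m/Myr

4480 m/Myr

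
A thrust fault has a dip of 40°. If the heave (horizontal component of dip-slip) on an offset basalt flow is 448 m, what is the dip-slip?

dip-slip = heave / cos(dip) = 448 / cos(40°) = 585 m

585 m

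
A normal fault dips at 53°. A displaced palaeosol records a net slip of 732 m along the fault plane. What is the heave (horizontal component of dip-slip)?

441 m

heave = dip-slip × cos(dip) = 732 m × cos(53°) = 441 m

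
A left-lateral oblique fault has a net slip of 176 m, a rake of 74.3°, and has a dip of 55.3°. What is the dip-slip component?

169 m

dip-slip = net slip × sin(rake) = 176 m × sin(74.3°) = 169 m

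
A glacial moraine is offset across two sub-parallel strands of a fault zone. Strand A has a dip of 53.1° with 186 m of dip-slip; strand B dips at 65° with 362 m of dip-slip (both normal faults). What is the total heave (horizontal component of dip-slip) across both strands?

265 m

heave_A = 186 × cos(53.1°) = 111.7 m
heave_B = 362 × cos(65°) = 153 m
total = 111.7 + 153 = 265 m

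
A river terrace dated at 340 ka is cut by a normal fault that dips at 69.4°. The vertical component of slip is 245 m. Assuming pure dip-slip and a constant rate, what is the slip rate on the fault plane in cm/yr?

0.0770 cm/yr

dip-slip = throw / sin(dip) = 245 m / sin(69.4°) = 261.7 m
rate = 261.7 m / 340 ka = 0.000770 m/yr = 0.0770 cm/yr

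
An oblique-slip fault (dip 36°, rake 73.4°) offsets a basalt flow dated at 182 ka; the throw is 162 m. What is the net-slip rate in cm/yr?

dip-slip = throw / sin(dip) = 162 / sin(36°) = 275.6 m
net slip = dip-slip / sin(rake) = 275.6 / sin(73.4°) = 287.6 m
rate = 287.6 m / 182 ka = 0.00158 m/yr = 0.158 cm/yr

0.158 cm/yr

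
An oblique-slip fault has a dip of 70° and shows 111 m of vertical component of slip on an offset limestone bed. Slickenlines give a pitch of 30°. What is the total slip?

236 m

dip-slip = throw / sin(dip) = 111 / sin(70°) = 118.1 m
net slip = dip-slip / sin(rake) = 118.1 / sin(30°) = 236 m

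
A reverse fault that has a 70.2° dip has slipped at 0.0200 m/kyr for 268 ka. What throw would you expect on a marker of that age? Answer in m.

5.04 m

dip-slip = rate × time = 0.0200 m/kyr × 268 ka = 5.360 m
throw = dip-slip × sin(dip) = 5.360 × sin(70.2°) = 5.04 m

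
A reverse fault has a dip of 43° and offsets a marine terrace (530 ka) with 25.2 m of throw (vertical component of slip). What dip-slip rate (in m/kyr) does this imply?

dip-slip = throw / sin(dip) = 25.2 m / sin(43°) = 36.95 m
rate = 36.95 m / 530 ka = 0.0000697 m/yr = 0.0697 m/kyr

0.0697 m/kyr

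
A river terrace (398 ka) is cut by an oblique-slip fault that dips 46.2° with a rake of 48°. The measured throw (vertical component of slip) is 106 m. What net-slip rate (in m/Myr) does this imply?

dip-slip = throw / sin(dip) = 106 / sin(46.2°) = 146.9 m
net slip = dip-slip / sin(rake) = 146.9 / sin(48°) = 197.6 m
rate = 197.6 m / 398 ka = 0.000497 m/yr = 497 m/Myr

497 m/Myr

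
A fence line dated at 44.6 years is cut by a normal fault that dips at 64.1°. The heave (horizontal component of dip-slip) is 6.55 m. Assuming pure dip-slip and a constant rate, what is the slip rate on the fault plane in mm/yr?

dip-slip = heave / cos(dip) = 6.55 m / cos(64.1°) = 15 m
rate = 15 m / 44.6 years = 0.336 m/yr = 336 mm/yr

336 mm/yr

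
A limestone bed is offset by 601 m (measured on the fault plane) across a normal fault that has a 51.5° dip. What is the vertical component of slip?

throw = dip-slip × sin(dip) = 601 m × sin(51.5°) = 470 m

470 m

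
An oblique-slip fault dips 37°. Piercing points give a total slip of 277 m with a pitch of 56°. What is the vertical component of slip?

138 m

dip-slip = net slip × sin(rake) = 277 m × sin(56°) = 229.6 m
throw = dip-slip × sin(dip) = 229.6 × sin(37°) = 138 m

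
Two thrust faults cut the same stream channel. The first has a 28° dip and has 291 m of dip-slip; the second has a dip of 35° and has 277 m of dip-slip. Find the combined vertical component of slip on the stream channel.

295 m

throw_A = 291 × sin(28°) = 136.6 m
throw_B = 277 × sin(35°) = 158.9 m
total = 136.6 + 158.9 = 295 m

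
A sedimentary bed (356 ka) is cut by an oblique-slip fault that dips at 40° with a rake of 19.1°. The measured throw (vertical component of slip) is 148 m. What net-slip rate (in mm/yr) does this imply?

1.98 mm/yr

dip-slip = throw / sin(dip) = 148 / sin(40°) = 230.2 m
net slip = dip-slip / sin(rake) = 230.2 / sin(19.1°) = 703.7 m
rate = 703.7 m / 356 ka = 0.00198 m/yr = 1.98 mm/yr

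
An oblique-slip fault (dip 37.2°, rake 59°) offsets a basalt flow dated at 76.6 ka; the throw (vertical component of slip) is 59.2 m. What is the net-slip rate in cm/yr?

0.149 cm/yr

dip-slip = throw / sin(dip) = 59.2 / sin(37.2°) = 97.92 m
net slip = dip-slip / sin(rake) = 97.92 / sin(59°) = 114.2 m
rate = 114.2 m / 76.6 ka = 0.00149 m/yr = 0.149 cm/yr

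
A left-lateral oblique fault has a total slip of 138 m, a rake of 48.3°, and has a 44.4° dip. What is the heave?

dip-slip = net slip × sin(rake) = 138 m × sin(48.3°) = 103 m
heave = dip-slip × cos(dip) = 103 × cos(44.4°) = 73.6 m

73.6 m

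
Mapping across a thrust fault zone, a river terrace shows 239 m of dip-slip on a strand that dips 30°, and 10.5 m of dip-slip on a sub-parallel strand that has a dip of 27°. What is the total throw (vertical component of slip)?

124 m

throw_A = 239 × sin(30°) = 119.5 m
throw_B = 10.5 × sin(27°) = 4.767 m
total = 119.5 + 4.767 = 124 m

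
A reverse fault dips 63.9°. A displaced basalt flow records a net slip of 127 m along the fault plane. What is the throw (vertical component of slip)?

114 m

throw = dip-slip × sin(dip) = 127 m × sin(63.9°) = 114 m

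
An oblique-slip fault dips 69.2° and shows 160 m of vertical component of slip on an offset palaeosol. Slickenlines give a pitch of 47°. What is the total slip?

234 m

dip-slip = throw / sin(dip) = 160 / sin(69.2°) = 171.2 m
net slip = dip-slip / sin(rake) = 171.2 / sin(47°) = 234 m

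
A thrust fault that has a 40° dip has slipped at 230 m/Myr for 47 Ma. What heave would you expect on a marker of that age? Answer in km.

dip-slip = rate × time = 230 m/Myr × 47 Ma = 10810 m
heave = dip-slip × cos(dip) = 10810 × cos(40°) = 8280 m = 8.28 km

8.28 km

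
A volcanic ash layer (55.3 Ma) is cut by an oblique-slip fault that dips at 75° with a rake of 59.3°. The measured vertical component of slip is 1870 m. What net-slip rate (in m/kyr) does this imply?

dip-slip = throw / sin(dip) = 1870 / sin(75°) = 1936 m
net slip = dip-slip / sin(rake) = 1936 / sin(59.3°) = 2252 m
rate = 2252 m / 55.3 Ma = 0.0000407 m/yr = 0.0407 m/kyr

0.0407 m/kyr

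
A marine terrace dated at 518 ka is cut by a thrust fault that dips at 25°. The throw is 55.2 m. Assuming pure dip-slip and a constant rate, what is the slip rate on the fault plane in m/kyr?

dip-slip = throw / sin(dip) = 55.2 m / sin(25°) = 130.6 m
rate = 130.6 m / 518 ka = 0.000252 m/yr = 0.252 m/kyr

0.252 m/kyr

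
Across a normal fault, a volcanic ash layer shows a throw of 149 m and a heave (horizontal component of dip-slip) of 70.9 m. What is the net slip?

165 m

net slip = √(throw² + heave²) = √(149² + 70.9²) = 165 m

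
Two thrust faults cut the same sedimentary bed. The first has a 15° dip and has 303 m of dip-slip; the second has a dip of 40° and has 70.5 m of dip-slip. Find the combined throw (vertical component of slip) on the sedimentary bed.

124 m

throw_A = 303 × sin(15°) = 78.42 m
throw_B = 70.5 × sin(40°) = 45.32 m
total = 78.42 + 45.32 = 124 m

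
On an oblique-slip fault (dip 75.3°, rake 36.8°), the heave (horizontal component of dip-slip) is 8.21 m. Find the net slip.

54 m

dip-slip = heave / cos(dip) = 8.21 / cos(75.3°) = 32.35 m
net slip = dip-slip / sin(rake) = 32.35 / sin(36.8°) = 54 m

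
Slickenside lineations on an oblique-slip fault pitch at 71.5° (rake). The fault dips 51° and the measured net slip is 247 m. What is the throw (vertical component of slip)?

182 m

dip-slip = net slip × sin(rake) = 247 m × sin(71.5°) = 234.2 m
throw = dip-slip × sin(dip) = 234.2 × sin(51°) = 182 m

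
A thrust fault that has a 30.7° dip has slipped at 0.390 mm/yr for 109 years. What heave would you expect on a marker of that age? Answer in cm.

dip-slip = rate × time = 0.390 mm/yr × 109 years = 0.04251 m
heave = dip-slip × cos(dip) = 0.04251 × cos(30.7°) = 0.0366 m = 3.66 cm

3.66 cm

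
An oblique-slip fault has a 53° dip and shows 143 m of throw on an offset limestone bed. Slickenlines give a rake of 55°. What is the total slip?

219 m

dip-slip = throw / sin(dip) = 143 / sin(53°) = 179.1 m
net slip = dip-slip / sin(rake) = 179.1 / sin(55°) = 219 m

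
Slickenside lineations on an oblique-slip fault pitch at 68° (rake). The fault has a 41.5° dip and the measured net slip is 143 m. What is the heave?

99.3 m

dip-slip = net slip × sin(rake) = 143 m × sin(68°) = 132.6 m
heave = dip-slip × cos(dip) = 132.6 × cos(41.5°) = 99.3 m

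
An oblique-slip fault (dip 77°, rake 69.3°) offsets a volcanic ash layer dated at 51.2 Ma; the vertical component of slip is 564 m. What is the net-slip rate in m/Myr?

12.1 m/Myr

dip-slip = throw / sin(dip) = 564 / sin(77°) = 578.8 m
net slip = dip-slip / sin(rake) = 578.8 / sin(69.3°) = 618.8 m
rate = 618.8 m / 51.2 Ma = 0.0000121 m/yr = 12.1 m/Myr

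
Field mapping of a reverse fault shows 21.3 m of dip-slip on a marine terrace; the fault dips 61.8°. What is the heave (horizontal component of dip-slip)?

10.1 m

heave = dip-slip × cos(dip) = 21.3 m × cos(61.8°) = 10.1 m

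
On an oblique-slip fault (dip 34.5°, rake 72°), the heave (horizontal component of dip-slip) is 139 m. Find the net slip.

177 m

dip-slip = heave / cos(dip) = 139 / cos(34.5°) = 168.7 m
net slip = dip-slip / sin(rake) = 168.7 / sin(72°) = 177 m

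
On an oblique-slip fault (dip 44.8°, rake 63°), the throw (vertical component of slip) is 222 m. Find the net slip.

354 m

dip-slip = throw / sin(dip) = 222 / sin(44.8°) = 315.1 m
net slip = dip-slip / sin(rake) = 315.1 / sin(63°) = 354 m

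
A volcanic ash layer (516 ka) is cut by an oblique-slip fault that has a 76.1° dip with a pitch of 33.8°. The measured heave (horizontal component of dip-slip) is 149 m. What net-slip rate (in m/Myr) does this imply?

2160 m/Myr

dip-slip = heave / cos(dip) = 149 / cos(76.1°) = 620.2 m
net slip = dip-slip / sin(rake) = 620.2 / sin(33.8°) = 1115 m
rate = 1115 m / 516 ka = 0.00216 m/yr = 2160 m/Myr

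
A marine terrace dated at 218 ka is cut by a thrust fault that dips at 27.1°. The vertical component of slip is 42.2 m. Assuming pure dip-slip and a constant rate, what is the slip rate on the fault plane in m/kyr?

0.425 m/kyr

dip-slip = throw / sin(dip) = 42.2 m / sin(27.1°) = 92.64 m
rate = 92.64 m / 218 ka = 0.000425 m/yr = 0.425 m/kyr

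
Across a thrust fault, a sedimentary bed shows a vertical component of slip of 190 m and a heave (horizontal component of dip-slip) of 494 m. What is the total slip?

net slip = √(throw² + heave²) = √(190² + 494²) = 529 m

529 m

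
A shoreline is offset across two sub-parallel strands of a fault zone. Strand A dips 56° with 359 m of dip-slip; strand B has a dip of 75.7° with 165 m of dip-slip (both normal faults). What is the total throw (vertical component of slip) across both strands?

throw_A = 359 × sin(56°) = 297.6 m
throw_B = 165 × sin(75.7°) = 159.9 m
total = 297.6 + 159.9 = 458 m

458 m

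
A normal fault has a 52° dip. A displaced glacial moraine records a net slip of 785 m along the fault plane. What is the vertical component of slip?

throw = dip-slip × sin(dip) = 785 m × sin(52°) = 619 m

619 m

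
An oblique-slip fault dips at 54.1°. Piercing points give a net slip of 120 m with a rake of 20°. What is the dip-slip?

dip-slip = net slip × sin(rake) = 120 m × sin(20°) = 41 m

41 m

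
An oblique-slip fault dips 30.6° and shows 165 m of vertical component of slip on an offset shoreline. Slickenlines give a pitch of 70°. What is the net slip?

dip-slip = throw / sin(dip) = 165 / sin(30.6°) = 324.1 m
net slip = dip-slip / sin(rake) = 324.1 / sin(70°) = 345 m

345 m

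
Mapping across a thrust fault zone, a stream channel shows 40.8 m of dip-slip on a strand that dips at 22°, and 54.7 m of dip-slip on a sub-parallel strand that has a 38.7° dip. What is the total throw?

49.5 m

throw_A = 40.8 × sin(22°) = 15.28 m
throw_B = 54.7 × sin(38.7°) = 34.20 m
total = 15.28 + 34.20 = 49.5 m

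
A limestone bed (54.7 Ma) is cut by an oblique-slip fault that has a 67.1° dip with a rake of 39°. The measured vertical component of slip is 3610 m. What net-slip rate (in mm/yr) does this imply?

0.114 mm/yr

dip-slip = throw / sin(dip) = 3610 / sin(67.1°) = 3919 m
net slip = dip-slip / sin(rake) = 3919 / sin(39°) = 6227 m
rate = 6227 m / 54.7 Ma = 0.000114 m/yr = 0.114 mm/yr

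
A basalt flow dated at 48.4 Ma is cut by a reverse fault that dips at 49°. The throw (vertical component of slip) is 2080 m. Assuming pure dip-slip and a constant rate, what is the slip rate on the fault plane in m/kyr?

0.0569 m/kyr

dip-slip = throw / sin(dip) = 2080 m / sin(49°) = 2756 m
rate = 2756 m / 48.4 Ma = 0.0000569 m/yr = 0.0569 m/kyr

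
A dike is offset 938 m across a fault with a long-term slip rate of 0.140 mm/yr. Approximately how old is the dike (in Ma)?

6.70 Ma

age = offset / rate = 938 m / (0.140 mm/yr) = 6.7e+06 yr = 6.70 Ma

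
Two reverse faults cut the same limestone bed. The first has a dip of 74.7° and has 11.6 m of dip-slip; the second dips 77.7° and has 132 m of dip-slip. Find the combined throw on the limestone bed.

140 m

throw_A = 11.6 × sin(74.7°) = 11.19 m
throw_B = 132 × sin(77.7°) = 129 m
total = 11.19 + 129 = 140 m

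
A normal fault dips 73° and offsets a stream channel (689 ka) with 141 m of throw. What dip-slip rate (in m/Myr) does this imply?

214 m/Myr

dip-slip = throw / sin(dip) = 141 m / sin(73°) = 147.4 m
rate = 147.4 m / 689 ka = 0.000214 m/yr = 214 m/Myr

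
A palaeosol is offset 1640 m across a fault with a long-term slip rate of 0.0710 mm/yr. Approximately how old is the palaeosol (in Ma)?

23.1 Ma

age = offset / rate = 1640 m / (0.0710 mm/yr) = 2.31e+07 yr = 23.1 Ma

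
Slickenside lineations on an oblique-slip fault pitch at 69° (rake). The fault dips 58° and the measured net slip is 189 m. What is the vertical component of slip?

150 m

dip-slip = net slip × sin(rake) = 189 m × sin(69°) = 176.4 m
throw = dip-slip × sin(dip) = 176.4 × sin(58°) = 150 m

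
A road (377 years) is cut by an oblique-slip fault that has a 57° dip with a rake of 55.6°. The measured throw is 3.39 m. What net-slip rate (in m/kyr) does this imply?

13 m/kyr

dip-slip = throw / sin(dip) = 3.39 / sin(57°) = 4.042 m
net slip = dip-slip / sin(rake) = 4.042 / sin(55.6°) = 4.899 m
rate = 4.899 m / 377 years = 0.0130 m/yr = 13 m/kyr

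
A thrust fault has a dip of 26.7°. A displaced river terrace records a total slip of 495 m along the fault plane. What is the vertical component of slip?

222 m

throw = dip-slip × sin(dip) = 495 m × sin(26.7°) = 222 m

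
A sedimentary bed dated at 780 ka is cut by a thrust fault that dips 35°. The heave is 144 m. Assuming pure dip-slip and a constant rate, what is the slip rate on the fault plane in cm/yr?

0.0225 cm/yr

dip-slip = heave / cos(dip) = 144 m / cos(35°) = 175.8 m
rate = 175.8 m / 780 ka = 0.000225 m/yr = 0.0225 cm/yr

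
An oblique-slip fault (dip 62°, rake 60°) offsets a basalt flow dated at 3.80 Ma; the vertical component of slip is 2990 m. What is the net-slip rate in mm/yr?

1.03 mm/yr

dip-slip = throw / sin(dip) = 2990 / sin(62°) = 3386 m
net slip = dip-slip / sin(rake) = 3386 / sin(60°) = 3910 m
rate = 3910 m / 3.80 Ma = 0.00103 m/yr = 1.03 mm/yr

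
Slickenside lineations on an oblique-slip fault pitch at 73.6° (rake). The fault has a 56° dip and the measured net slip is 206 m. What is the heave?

111 m

dip-slip = net slip × sin(rake) = 206 m × sin(73.6°) = 197.6 m
heave = dip-slip × cos(dip) = 197.6 × cos(56°) = 111 m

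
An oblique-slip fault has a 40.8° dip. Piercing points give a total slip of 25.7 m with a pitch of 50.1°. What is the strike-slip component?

strike-slip = net slip × cos(rake) = 25.7 m × cos(50.1°) = 16.5 m

16.5 m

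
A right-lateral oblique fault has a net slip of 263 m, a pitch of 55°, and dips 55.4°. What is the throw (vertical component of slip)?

177 m

dip-slip = net slip × sin(rake) = 263 m × sin(55°) = 215.4 m
throw = dip-slip × sin(dip) = 215.4 × sin(55.4°) = 177 m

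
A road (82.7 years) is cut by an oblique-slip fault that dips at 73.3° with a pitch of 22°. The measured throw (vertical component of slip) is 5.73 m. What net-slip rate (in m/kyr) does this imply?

dip-slip = throw / sin(dip) = 5.73 / sin(73.3°) = 5.982 m
net slip = dip-slip / sin(rake) = 5.982 / sin(22°) = 15.97 m
rate = 15.97 m / 82.7 years = 0.193 m/yr = 193 m/kyr

193 m/kyr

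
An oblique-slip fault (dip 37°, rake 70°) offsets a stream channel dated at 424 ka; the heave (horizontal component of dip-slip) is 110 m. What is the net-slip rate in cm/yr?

0.0346 cm/yr

dip-slip = heave / cos(dip) = 110 / cos(37°) = 137.7 m
net slip = dip-slip / sin(rake) = 137.7 / sin(70°) = 146.6 m
rate = 146.6 m / 424 ka = 0.000346 m/yr = 0.0346 cm/yr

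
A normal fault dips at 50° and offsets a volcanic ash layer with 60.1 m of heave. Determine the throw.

throw = heave × tan(dip) = 60.1 × tan(50°) = 71.6 m

71.6 m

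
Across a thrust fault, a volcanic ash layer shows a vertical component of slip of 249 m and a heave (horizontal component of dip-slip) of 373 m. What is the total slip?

net slip = √(throw² + heave²) = √(249² + 373²) = 448 m

448 m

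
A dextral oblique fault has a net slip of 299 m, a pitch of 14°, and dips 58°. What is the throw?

61.3 m

dip-slip = net slip × sin(rake) = 299 m × sin(14°) = 72.33 m
throw = dip-slip × sin(dip) = 72.33 × sin(58°) = 61.3 m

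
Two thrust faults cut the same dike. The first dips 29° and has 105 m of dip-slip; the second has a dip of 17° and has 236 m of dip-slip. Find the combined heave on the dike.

heave_A = 105 × cos(29°) = 91.84 m
heave_B = 236 × cos(17°) = 225.7 m
total = 91.84 + 225.7 = 318 m

318 m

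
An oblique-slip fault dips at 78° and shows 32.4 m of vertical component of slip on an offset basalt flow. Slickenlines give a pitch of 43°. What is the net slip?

dip-slip = throw / sin(dip) = 32.4 / sin(78°) = 33.12 m
net slip = dip-slip / sin(rake) = 33.12 / sin(43°) = 48.6 m

48.6 m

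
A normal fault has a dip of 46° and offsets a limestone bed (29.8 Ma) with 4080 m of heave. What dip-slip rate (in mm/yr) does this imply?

0.197 mm/yr

dip-slip = heave / cos(dip) = 4080 m / cos(46°) = 5873 m
rate = 5873 m / 29.8 Ma = 0.000197 m/yr = 0.197 mm/yr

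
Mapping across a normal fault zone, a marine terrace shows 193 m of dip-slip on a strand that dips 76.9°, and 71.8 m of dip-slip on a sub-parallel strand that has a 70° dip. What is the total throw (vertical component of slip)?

255 m

throw_A = 193 × sin(76.9°) = 188 m
throw_B = 71.8 × sin(70°) = 67.47 m
total = 188 + 67.47 = 255 m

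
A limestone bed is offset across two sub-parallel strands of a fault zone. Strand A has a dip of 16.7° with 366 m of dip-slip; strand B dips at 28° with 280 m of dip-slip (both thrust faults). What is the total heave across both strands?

heave_A = 366 × cos(16.7°) = 350.6 m
heave_B = 280 × cos(28°) = 247.2 m
total = 350.6 + 247.2 = 598 m

598 m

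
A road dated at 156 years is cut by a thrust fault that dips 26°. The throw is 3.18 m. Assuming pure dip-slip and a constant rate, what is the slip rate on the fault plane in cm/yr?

dip-slip = throw / sin(dip) = 3.18 m / sin(26°) = 7.254 m
rate = 7.254 m / 156 years = 0.0465 m/yr = 4.65 cm/yr

4.65 cm/yr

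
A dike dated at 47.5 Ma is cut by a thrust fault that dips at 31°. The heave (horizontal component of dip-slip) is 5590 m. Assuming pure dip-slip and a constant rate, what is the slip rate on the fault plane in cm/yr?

dip-slip = heave / cos(dip) = 5590 m / cos(31°) = 6521 m
rate = 6521 m / 47.5 Ma = 0.000137 m/yr = 0.0137 cm/yr

0.0137 cm/yr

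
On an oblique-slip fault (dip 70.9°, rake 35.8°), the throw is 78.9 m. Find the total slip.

143 m

dip-slip = throw / sin(dip) = 78.9 / sin(70.9°) = 83.50 m
net slip = dip-slip / sin(rake) = 83.50 / sin(35.8°) = 143 m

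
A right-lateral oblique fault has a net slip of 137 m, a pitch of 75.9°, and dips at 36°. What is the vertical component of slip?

78.1 m

dip-slip = net slip × sin(rake) = 137 m × sin(75.9°) = 132.9 m
throw = dip-slip × sin(dip) = 132.9 × sin(36°) = 78.1 m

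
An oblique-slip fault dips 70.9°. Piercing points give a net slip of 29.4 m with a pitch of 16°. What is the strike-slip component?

28.3 m

strike-slip = net slip × cos(rake) = 29.4 m × cos(16°) = 28.3 m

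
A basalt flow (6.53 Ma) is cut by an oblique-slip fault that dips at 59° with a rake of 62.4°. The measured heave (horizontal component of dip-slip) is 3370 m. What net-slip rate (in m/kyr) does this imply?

1.13 m/kyr

dip-slip = heave / cos(dip) = 3370 / cos(59°) = 6543 m
net slip = dip-slip / sin(rake) = 6543 / sin(62.4°) = 7383 m
rate = 7383 m / 6.53 Ma = 0.00113 m/yr = 1.13 m/kyr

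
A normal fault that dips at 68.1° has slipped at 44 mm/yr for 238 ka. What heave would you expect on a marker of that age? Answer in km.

dip-slip = rate × time = 44 mm/yr × 238 ka = 10470 m
heave = dip-slip × cos(dip) = 10470 × cos(68.1°) = 3910 m = 3.91 km

3.91 km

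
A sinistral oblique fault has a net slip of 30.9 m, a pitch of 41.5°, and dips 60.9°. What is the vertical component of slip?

17.9 m

dip-slip = net slip × sin(rake) = 30.9 m × sin(41.5°) = 20.47 m
throw = dip-slip × sin(dip) = 20.47 × sin(60.9°) = 17.9 m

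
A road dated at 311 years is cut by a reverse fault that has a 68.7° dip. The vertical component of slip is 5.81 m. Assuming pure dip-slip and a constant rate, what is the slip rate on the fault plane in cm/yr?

2.01 cm/yr

dip-slip = throw / sin(dip) = 5.81 m / sin(68.7°) = 6.236 m
rate = 6.236 m / 311 years = 0.0201 m/yr = 2.01 cm/yr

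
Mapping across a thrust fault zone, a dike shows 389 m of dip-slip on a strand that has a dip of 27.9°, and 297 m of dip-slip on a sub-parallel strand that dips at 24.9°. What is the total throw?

307 m

throw_A = 389 × sin(27.9°) = 182 m
throw_B = 297 × sin(24.9°) = 125 m
total = 182 + 125 = 307 m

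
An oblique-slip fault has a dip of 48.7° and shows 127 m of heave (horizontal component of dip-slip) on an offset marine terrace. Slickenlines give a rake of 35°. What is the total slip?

dip-slip = heave / cos(dip) = 127 / cos(48.7°) = 192.4 m
net slip = dip-slip / sin(rake) = 192.4 / sin(35°) = 335 m

335 m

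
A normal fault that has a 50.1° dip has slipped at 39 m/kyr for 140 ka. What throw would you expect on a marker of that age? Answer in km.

4.19 km

dip-slip = rate × time = 39 m/kyr × 140 ka = 5460 m
throw = dip-slip × sin(dip) = 5460 × sin(50.1°) = 4190 m = 4.19 km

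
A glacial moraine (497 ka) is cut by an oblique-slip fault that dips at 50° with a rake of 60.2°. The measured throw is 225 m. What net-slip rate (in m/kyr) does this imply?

dip-slip = throw / sin(dip) = 225 / sin(50°) = 293.7 m
net slip = dip-slip / sin(rake) = 293.7 / sin(60.2°) = 338.5 m
rate = 338.5 m / 497 ka = 0.000681 m/yr = 0.681 m/kyr

0.681 m/kyr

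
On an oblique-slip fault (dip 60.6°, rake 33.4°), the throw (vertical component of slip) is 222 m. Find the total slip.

463 m

dip-slip = throw / sin(dip) = 222 / sin(60.6°) = 254.8 m
net slip = dip-slip / sin(rake) = 254.8 / sin(33.4°) = 463 m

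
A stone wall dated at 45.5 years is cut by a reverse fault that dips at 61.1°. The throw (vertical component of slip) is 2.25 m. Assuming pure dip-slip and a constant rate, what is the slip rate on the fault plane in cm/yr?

5.65 cm/yr

dip-slip = throw / sin(dip) = 2.25 m / sin(61.1°) = 2.570 m
rate = 2.570 m / 45.5 years = 0.0565 m/yr = 5.65 cm/yr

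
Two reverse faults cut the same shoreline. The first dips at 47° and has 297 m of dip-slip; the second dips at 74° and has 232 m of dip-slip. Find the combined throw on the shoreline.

440 m

throw_A = 297 × sin(47°) = 217.2 m
throw_B = 232 × sin(74°) = 223 m
total = 217.2 + 223 = 440 m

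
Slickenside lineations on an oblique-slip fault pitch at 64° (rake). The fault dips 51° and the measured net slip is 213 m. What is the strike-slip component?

strike-slip = net slip × cos(rake) = 213 m × cos(64°) = 93.4 m

93.4 m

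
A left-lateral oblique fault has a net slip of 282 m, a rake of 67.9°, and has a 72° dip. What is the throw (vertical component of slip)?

248 m

dip-slip = net slip × sin(rake) = 282 m × sin(67.9°) = 261.3 m
throw = dip-slip × sin(dip) = 261.3 × sin(72°) = 248 m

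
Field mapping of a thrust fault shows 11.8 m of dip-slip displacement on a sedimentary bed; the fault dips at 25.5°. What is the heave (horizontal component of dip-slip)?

10.7 m

heave = dip-slip × cos(dip) = 11.8 m × cos(25.5°) = 10.7 m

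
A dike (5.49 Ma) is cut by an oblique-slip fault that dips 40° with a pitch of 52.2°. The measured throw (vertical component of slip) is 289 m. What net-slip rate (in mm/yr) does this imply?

0.104 mm/yr

dip-slip = throw / sin(dip) = 289 / sin(40°) = 449.6 m
net slip = dip-slip / sin(rake) = 449.6 / sin(52.2°) = 569 m
rate = 569 m / 5.49 Ma = 0.000104 m/yr = 0.104 mm/yr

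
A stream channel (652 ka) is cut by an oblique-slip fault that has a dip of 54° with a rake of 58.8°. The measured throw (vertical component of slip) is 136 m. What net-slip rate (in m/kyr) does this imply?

0.301 m/kyr

dip-slip = throw / sin(dip) = 136 / sin(54°) = 168.1 m
net slip = dip-slip / sin(rake) = 168.1 / sin(58.8°) = 196.5 m
rate = 196.5 m / 652 ka = 0.000301 m/yr = 0.301 m/kyr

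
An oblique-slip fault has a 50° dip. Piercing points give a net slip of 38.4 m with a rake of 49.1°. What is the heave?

18.7 m

dip-slip = net slip × sin(rake) = 38.4 m × sin(49.1°) = 29.02 m
heave = dip-slip × cos(dip) = 29.02 × cos(50°) = 18.7 m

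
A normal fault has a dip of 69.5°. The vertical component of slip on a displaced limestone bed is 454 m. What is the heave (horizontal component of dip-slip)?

170 m

heave = throw / tan(dip) = 454 / tan(69.5°) = 170 m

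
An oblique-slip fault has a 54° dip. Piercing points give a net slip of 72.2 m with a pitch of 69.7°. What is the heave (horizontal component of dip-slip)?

dip-slip = net slip × sin(rake) = 72.2 m × sin(69.7°) = 67.72 m
heave = dip-slip × cos(dip) = 67.72 × cos(54°) = 39.8 m

39.8 m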